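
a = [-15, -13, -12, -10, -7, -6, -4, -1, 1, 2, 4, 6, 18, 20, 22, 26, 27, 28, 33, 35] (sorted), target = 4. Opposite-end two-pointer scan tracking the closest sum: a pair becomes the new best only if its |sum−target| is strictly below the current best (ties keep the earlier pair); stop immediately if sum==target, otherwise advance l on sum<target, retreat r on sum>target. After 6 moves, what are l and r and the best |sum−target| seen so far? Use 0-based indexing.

l=0, r=13, best |Δ|=3

l=0 r=19: -15+35=20 d=16 *, r--
l=0 r=18: -15+33=18 d=14 *, r--
l=0 r=17: -15+28=13 d=9 *, r--
l=0 r=16: -15+27=12 d=8 *, r--
l=0 r=15: -15+26=11 d=7 *, r--
l=0 r=14: -15+22=7 d=3 *, r--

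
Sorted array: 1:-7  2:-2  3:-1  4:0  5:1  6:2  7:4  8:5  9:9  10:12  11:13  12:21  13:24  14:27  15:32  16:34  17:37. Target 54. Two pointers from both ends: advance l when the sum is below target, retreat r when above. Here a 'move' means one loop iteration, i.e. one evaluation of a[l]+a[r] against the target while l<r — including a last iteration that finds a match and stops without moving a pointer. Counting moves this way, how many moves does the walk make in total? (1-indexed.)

16 moves

l=1 r=17: -7+37=30 <54, l++
l=2 r=17: -2+37=35 <54, l++
l=3 r=17: -1+37=36 <54, l++
l=4 r=17: 0+37=37 <54, l++
l=5 r=17: 1+37=38 <54, l++
l=6 r=17: 2+37=39 <54, l++
l=7 r=17: 4+37=41 <54, l++
l=8 r=17: 5+37=42 <54, l++
l=9 r=17: 9+37=46 <54, l++
l=10 r=17: 12+37=49 <54, l++
l=11 r=17: 13+37=50 <54, l++
l=12 r=17: 21+37=58 >54, r--
l=12 r=16: 21+34=55 >54, r--
l=12 r=15: 21+32=53 <54, l++
l=13 r=15: 24+32=56 >54, r--
l=13 r=14: 24+27=51 <54, l++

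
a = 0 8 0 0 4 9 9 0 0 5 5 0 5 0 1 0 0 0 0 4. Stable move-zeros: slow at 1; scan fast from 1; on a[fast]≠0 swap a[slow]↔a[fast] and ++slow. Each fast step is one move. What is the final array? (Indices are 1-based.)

(s=1,f=1) a[fast]=0 → fast++
(s=1,f=2) a[fast]=8≠0 swap→a[1]=8 → slow++,fast++
(s=2,f=3) a[fast]=0 → fast++
(s=2,f=4) a[fast]=0 → fast++
(s=2,f=5) a[fast]=4≠0 swap→a[2]=4 → slow++,fast++
(s=3,f=6) a[fast]=9≠0 swap→a[3]=9 → slow++,fast++
(s=4,f=7) a[fast]=9≠0 swap→a[4]=9 → slow++,fast++
(s=5,f=8) a[fast]=0 → fast++
(s=5,f=9) a[fast]=0 → fast++
(s=5,f=10) a[fast]=5≠0 swap→a[5]=5 → slow++,fast++
(s=6,f=11) a[fast]=5≠0 swap→a[6]=5 → slow++,fast++
(s=7,f=12) a[fast]=0 → fast++
(s=7,f=13) a[fast]=5≠0 swap→a[7]=5 → slow++,fast++
(s=8,f=14) a[fast]=0 → fast++
(s=8,f=15) a[fast]=1≠0 swap→a[8]=1 → slow++,fast++
(s=9,f=16) a[fast]=0 → fast++
(s=9,f=17) a[fast]=0 → fast++
(s=9,f=18) a[fast]=0 → fast++
(s=9,f=19) a[fast]=0 → fast++
(s=9,f=20) a[fast]=4≠0 swap→a[9]=4 → slow++,fast++

[8, 4, 9, 9, 5, 5, 5, 1, 4, 0, 0, 0, 0, 0, 0, 0, 0, 0, 0, 0]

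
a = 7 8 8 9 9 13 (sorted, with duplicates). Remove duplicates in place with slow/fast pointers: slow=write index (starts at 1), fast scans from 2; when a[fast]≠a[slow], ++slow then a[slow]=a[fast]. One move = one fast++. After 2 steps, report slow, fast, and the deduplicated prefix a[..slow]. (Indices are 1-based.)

slow=1 fast=2: a[fast]=8≠a[slow]=7 write a[2]=8, slow++,fast++
slow=2 fast=3: a[fast]=8=a[slow] dup, fast++

slow=2, fast=4, prefix=[7, 8]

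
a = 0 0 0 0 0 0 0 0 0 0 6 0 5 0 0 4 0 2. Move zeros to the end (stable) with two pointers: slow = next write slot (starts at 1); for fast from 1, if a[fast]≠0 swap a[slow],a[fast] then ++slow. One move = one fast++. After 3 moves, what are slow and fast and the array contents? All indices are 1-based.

slow=1, fast=4, a=[0, 0, 0, 0, 0, 0, 0, 0, 0, 0, 6, 0, 5, 0, 0, 4, 0, 2]

slow=1 fast=1: a[fast]=0, fast++
slow=1 fast=2: a[fast]=0, fast++
slow=1 fast=3: a[fast]=0, fast++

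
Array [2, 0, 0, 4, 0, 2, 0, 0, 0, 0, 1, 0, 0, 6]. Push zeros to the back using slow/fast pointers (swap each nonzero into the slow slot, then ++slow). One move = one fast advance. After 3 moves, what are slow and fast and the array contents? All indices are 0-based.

slow=1, fast=3, a=[2, 0, 0, 4, 0, 2, 0, 0, 0, 0, 1, 0, 0, 6]

(s=0,f=0) a[fast]=2≠0 swap→a[0]=2 → slow++,fast++
(s=1,f=1) a[fast]=0 → fast++
(s=1,f=2) a[fast]=0 → fast++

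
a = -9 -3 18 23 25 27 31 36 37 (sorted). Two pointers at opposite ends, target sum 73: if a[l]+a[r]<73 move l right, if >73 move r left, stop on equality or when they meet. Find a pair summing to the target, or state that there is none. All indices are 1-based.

(36, 37)

l=1 r=9: -9+37=28 <73, l++
l=2 r=9: -3+37=34 <73, l++
l=3 r=9: 18+37=55 <73, l++
l=4 r=9: 23+37=60 <73, l++
l=5 r=9: 25+37=62 <73, l++
l=6 r=9: 27+37=64 <73, l++
l=7 r=9: 31+37=68 <73, l++
l=8 r=9: 36+37=73, found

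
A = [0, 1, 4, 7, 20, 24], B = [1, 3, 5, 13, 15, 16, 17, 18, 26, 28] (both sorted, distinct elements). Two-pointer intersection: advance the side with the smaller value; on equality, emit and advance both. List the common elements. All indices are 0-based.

intersection = [1]

[i=0,j=0] 0<1 → i++
[i=1,j=0] 1==1 emit → i++,j++
[i=2,j=1] 4>3 → j++
[i=2,j=2] 4<5 → i++
[i=3,j=2] 7>5 → j++
[i=3,j=3] 7<13 → i++
[i=4,j=3] 20>13 → j++
[i=4,j=4] 20>15 → j++
[i=4,j=5] 20>16 → j++
[i=4,j=6] 20>17 → j++
[i=4,j=7] 20>18 → j++
[i=4,j=8] 20<26 → i++
[i=5,j=8] 24<26 → i++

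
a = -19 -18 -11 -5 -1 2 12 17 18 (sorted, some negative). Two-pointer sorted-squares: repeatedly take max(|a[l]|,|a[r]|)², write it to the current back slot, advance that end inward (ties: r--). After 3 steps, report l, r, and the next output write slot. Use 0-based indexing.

l=0 r=8: |-19|>|18| out[8]=361, l++
l=1 r=8: |-18|<=|18| out[7]=324, r--
l=1 r=7: |-18|>|17| out[6]=324, l++

l=2, r=7, next write slot=5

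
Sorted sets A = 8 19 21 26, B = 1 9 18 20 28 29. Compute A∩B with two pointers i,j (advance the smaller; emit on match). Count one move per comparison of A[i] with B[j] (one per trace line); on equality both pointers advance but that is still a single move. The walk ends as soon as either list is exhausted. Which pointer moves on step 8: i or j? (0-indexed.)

i

i=0 j=0: 8>1, j++
i=0 j=1: 8<9, i++
i=1 j=1: 19>9, j++
i=1 j=2: 19>18, j++
i=1 j=3: 19<20, i++
i=2 j=3: 21>20, j++
i=2 j=4: 21<28, i++
i=3 j=4: 26<28, i++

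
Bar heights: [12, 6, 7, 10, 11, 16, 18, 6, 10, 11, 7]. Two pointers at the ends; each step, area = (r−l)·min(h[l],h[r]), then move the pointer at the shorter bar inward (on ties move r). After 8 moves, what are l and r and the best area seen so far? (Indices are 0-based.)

l=4, r=6, best area=99

l=0 r=10: min(12,7)*10=70 best=70 *, r--
l=0 r=9: min(12,11)*9=99 best=99 *, r--
l=0 r=8: min(12,10)*8=80 best=99, r--
l=0 r=7: min(12,6)*7=42 best=99, r--
l=0 r=6: min(12,18)*6=72 best=99, l++
l=1 r=6: min(6,18)*5=30 best=99, l++
l=2 r=6: min(7,18)*4=28 best=99, l++
l=3 r=6: min(10,18)*3=30 best=99, l++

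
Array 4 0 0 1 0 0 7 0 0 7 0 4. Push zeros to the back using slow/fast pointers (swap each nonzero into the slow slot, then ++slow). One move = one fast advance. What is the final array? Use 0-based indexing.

[4, 1, 7, 7, 4, 0, 0, 0, 0, 0, 0, 0]

slow=0 fast=0: a[fast]=4≠0 swap→a[0]=4, slow++,fast++
slow=1 fast=1: a[fast]=0, fast++
slow=1 fast=2: a[fast]=0, fast++
slow=1 fast=3: a[fast]=1≠0 swap→a[1]=1, slow++,fast++
slow=2 fast=4: a[fast]=0, fast++
slow=2 fast=5: a[fast]=0, fast++
slow=2 fast=6: a[fast]=7≠0 swap→a[2]=7, slow++,fast++
slow=3 fast=7: a[fast]=0, fast++
slow=3 fast=8: a[fast]=0, fast++
slow=3 fast=9: a[fast]=7≠0 swap→a[3]=7, slow++,fast++
slow=4 fast=10: a[fast]=0, fast++
slow=4 fast=11: a[fast]=4≠0 swap→a[4]=4, slow++,fast++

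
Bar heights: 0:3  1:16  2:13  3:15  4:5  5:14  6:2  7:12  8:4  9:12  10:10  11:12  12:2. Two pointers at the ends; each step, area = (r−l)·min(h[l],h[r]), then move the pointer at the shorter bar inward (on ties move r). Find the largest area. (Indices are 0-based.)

max area = 120

[0,12] min(3,2)*12=24 best=24 * → r--
[0,11] min(3,12)*11=33 best=33 * → l++
[1,11] min(16,12)*10=120 best=120 * → r--
[1,10] min(16,10)*9=90 best=120 → r--
[1,9] min(16,12)*8=96 best=120 → r--
[1,8] min(16,4)*7=28 best=120 → r--
[1,7] min(16,12)*6=72 best=120 → r--
[1,6] min(16,2)*5=10 best=120 → r--
[1,5] min(16,14)*4=56 best=120 → r--
[1,4] min(16,5)*3=15 best=120 → r--
[1,3] min(16,15)*2=30 best=120 → r--
[1,2] min(16,13)*1=13 best=120 → r--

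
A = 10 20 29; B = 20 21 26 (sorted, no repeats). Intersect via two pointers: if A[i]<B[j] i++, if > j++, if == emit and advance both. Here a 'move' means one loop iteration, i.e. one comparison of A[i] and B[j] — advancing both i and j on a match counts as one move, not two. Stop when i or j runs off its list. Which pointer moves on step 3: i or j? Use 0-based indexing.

[i=0,j=0] 10<20 → i++
[i=1,j=0] 20==20 emit → i++,j++
[i=2,j=1] 29>21 → j++

j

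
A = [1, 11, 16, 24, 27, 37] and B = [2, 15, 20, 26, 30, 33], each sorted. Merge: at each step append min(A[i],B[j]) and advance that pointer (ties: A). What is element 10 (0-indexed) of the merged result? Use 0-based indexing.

merged[10] = 33

[i=0,j=0] A[i]=1<=B[j]=2 take 1 → i++
[i=1,j=0] A[i]=11>B[j]=2 take 2 → j++
[i=1,j=1] A[i]=11<=B[j]=15 take 11 → i++
[i=2,j=1] A[i]=16>B[j]=15 take 15 → j++
[i=2,j=2] A[i]=16<=B[j]=20 take 16 → i++
[i=3,j=2] A[i]=24>B[j]=20 take 20 → j++
[i=3,j=3] A[i]=24<=B[j]=26 take 24 → i++
[i=4,j=3] A[i]=27>B[j]=26 take 26 → j++
[i=4,j=4] A[i]=27<=B[j]=30 take 27 → i++
[i=5,j=4] A[i]=37>B[j]=30 take 30 → j++
[i=5,j=5] A[i]=37>B[j]=33 take 33 → j++
[i=5,j=6] B done, take A[i]=37 → i++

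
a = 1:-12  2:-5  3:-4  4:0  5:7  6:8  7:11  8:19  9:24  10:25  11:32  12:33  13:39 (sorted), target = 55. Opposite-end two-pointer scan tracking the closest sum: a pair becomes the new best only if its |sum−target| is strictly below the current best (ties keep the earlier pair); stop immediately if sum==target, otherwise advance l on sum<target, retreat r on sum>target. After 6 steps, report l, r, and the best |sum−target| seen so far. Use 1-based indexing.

[1,13] -12+39=27 d=28 * → l++
[2,13] -5+39=34 d=21 * → l++
[3,13] -4+39=35 d=20 * → l++
[4,13] 0+39=39 d=16 * → l++
[5,13] 7+39=46 d=9 * → l++
[6,13] 8+39=47 d=8 * → l++

l=7, r=13, best |Δ|=8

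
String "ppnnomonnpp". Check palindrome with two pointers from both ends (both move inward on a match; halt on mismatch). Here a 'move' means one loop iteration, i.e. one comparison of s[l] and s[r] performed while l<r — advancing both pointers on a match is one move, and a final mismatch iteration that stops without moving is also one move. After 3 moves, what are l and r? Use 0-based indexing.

l=3, r=7

l=0 r=10: 'p'=='p', l++,r--
l=1 r=9: 'p'=='p', l++,r--
l=2 r=8: 'n'=='n', l++,r--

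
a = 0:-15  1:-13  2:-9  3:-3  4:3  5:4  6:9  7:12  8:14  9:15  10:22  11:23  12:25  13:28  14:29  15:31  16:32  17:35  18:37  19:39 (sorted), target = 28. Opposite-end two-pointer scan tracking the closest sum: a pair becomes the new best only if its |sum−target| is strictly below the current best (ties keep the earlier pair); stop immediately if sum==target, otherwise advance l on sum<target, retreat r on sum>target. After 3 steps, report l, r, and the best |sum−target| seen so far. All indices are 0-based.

l=2, r=18, best |Δ|=2

[0,19] -15+39=24 d=4 * → l++
[1,19] -13+39=26 d=2 * → l++
[2,19] -9+39=30 d=2 → r--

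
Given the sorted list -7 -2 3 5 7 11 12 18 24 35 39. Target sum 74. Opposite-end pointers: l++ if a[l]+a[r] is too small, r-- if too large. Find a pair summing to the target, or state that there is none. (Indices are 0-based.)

l=0 r=10: -7+39=32 <74, l++
l=1 r=10: -2+39=37 <74, l++
l=2 r=10: 3+39=42 <74, l++
l=3 r=10: 5+39=44 <74, l++
l=4 r=10: 7+39=46 <74, l++
l=5 r=10: 11+39=50 <74, l++
l=6 r=10: 12+39=51 <74, l++
l=7 r=10: 18+39=57 <74, l++
l=8 r=10: 24+39=63 <74, l++
l=9 r=10: 35+39=74, found

(35, 39)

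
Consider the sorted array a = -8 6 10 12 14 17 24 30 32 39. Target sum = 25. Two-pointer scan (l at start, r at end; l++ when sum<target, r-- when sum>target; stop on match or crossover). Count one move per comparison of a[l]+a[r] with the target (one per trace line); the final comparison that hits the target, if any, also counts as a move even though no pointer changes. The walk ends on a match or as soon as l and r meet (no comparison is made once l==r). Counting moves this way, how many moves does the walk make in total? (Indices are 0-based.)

9 moves

[0,9] -8+39=31 >25 → r--
[0,8] -8+32=24 <25 → l++
[1,8] 6+32=38 >25 → r--
[1,7] 6+30=36 >25 → r--
[1,6] 6+24=30 >25 → r--
[1,5] 6+17=23 <25 → l++
[2,5] 10+17=27 >25 → r--
[2,4] 10+14=24 <25 → l++
[3,4] 12+14=26 >25 → r--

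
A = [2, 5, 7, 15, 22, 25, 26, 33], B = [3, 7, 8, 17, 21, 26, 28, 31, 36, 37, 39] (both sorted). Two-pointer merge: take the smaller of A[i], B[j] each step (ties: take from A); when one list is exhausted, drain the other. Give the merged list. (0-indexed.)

[2, 3, 5, 7, 7, 8, 15, 17, 21, 22, 25, 26, 26, 28, 31, 33, 36, 37, 39]

[i=0,j=0] A[i]=2<=B[j]=3 take 2 → i++
[i=1,j=0] A[i]=5>B[j]=3 take 3 → j++
[i=1,j=1] A[i]=5<=B[j]=7 take 5 → i++
[i=2,j=1] A[i]=7<=B[j]=7 take 7 → i++
[i=3,j=1] A[i]=15>B[j]=7 take 7 → j++
[i=3,j=2] A[i]=15>B[j]=8 take 8 → j++
[i=3,j=3] A[i]=15<=B[j]=17 take 15 → i++
[i=4,j=3] A[i]=22>B[j]=17 take 17 → j++
[i=4,j=4] A[i]=22>B[j]=21 take 21 → j++
[i=4,j=5] A[i]=22<=B[j]=26 take 22 → i++
[i=5,j=5] A[i]=25<=B[j]=26 take 25 → i++
[i=6,j=5] A[i]=26<=B[j]=26 take 26 → i++
[i=7,j=5] A[i]=33>B[j]=26 take 26 → j++
[i=7,j=6] A[i]=33>B[j]=28 take 28 → j++
[i=7,j=7] A[i]=33>B[j]=31 take 31 → j++
[i=7,j=8] A[i]=33<=B[j]=36 take 33 → i++
[i=8,j=8] A done, take B[j]=36 → j++
[i=8,j=9] A done, take B[j]=37 → j++
[i=8,j=10] A done, take B[j]=39 → j++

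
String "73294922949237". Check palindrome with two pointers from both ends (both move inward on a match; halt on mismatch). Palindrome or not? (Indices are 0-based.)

palindrome

l=0 r=13: '7'=='7', l++,r--
l=1 r=12: '3'=='3', l++,r--
l=2 r=11: '2'=='2', l++,r--
l=3 r=10: '9'=='9', l++,r--
l=4 r=9: '4'=='4', l++,r--
l=5 r=8: '9'=='9', l++,r--
l=6 r=7: '2'=='2', l++,r--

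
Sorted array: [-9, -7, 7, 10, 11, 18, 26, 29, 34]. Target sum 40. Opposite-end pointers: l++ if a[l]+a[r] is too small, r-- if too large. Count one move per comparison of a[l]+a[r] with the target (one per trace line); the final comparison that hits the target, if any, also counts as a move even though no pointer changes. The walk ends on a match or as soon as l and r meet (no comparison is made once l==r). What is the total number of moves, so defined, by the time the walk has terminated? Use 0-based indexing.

6 moves

[0,8] -9+34=25 <40 → l++
[1,8] -7+34=27 <40 → l++
[2,8] 7+34=41 >40 → r--
[2,7] 7+29=36 <40 → l++
[3,7] 10+29=39 <40 → l++
[4,7] 11+29=40 → found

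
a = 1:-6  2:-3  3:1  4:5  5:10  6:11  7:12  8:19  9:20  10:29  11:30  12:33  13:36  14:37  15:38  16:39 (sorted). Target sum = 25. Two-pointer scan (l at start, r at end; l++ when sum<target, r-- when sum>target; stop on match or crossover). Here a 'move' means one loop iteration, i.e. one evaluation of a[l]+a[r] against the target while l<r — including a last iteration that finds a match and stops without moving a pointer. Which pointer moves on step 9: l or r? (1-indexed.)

l=1 r=16: -6+39=33 >25, r--
l=1 r=15: -6+38=32 >25, r--
l=1 r=14: -6+37=31 >25, r--
l=1 r=13: -6+36=30 >25, r--
l=1 r=12: -6+33=27 >25, r--
l=1 r=11: -6+30=24 <25, l++
l=2 r=11: -3+30=27 >25, r--
l=2 r=10: -3+29=26 >25, r--
l=2 r=9: -3+20=17 <25, l++

l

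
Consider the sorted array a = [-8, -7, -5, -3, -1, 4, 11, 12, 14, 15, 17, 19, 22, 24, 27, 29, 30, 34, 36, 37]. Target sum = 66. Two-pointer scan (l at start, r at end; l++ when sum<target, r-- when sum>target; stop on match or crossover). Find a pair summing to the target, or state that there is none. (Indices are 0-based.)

(29, 37)

l=0 r=19: -8+37=29 <66, l++
l=1 r=19: -7+37=30 <66, l++
l=2 r=19: -5+37=32 <66, l++
l=3 r=19: -3+37=34 <66, l++
l=4 r=19: -1+37=36 <66, l++
l=5 r=19: 4+37=41 <66, l++
l=6 r=19: 11+37=48 <66, l++
l=7 r=19: 12+37=49 <66, l++
l=8 r=19: 14+37=51 <66, l++
l=9 r=19: 15+37=52 <66, l++
l=10 r=19: 17+37=54 <66, l++
l=11 r=19: 19+37=56 <66, l++
l=12 r=19: 22+37=59 <66, l++
l=13 r=19: 24+37=61 <66, l++
l=14 r=19: 27+37=64 <66, l++
l=15 r=19: 29+37=66, found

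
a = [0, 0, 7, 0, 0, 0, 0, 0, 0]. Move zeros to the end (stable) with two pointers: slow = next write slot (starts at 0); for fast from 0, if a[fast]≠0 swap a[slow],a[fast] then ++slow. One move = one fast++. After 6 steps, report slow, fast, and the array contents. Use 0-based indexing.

slow=1, fast=6, a=[7, 0, 0, 0, 0, 0, 0, 0, 0]

slow=0 fast=0: a[fast]=0, fast++
slow=0 fast=1: a[fast]=0, fast++
slow=0 fast=2: a[fast]=7≠0 swap→a[0]=7, slow++,fast++
slow=1 fast=3: a[fast]=0, fast++
slow=1 fast=4: a[fast]=0, fast++
slow=1 fast=5: a[fast]=0, fast++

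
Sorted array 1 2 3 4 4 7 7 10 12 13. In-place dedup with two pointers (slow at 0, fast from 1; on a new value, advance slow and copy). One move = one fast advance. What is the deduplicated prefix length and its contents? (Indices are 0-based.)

(s=0,f=1) a[fast]=2≠a[slow]=1 write a[1]=2 → slow++,fast++
(s=1,f=2) a[fast]=3≠a[slow]=2 write a[2]=3 → slow++,fast++
(s=2,f=3) a[fast]=4≠a[slow]=3 write a[3]=4 → slow++,fast++
(s=3,f=4) a[fast]=4=a[slow] dup → fast++
(s=3,f=5) a[fast]=7≠a[slow]=4 write a[4]=7 → slow++,fast++
(s=4,f=6) a[fast]=7=a[slow] dup → fast++
(s=4,f=7) a[fast]=10≠a[slow]=7 write a[5]=10 → slow++,fast++
(s=5,f=8) a[fast]=12≠a[slow]=10 write a[6]=12 → slow++,fast++
(s=6,f=9) a[fast]=13≠a[slow]=12 write a[7]=13 → slow++,fast++

length 8; prefix = [1, 2, 3, 4, 7, 10, 12, 13]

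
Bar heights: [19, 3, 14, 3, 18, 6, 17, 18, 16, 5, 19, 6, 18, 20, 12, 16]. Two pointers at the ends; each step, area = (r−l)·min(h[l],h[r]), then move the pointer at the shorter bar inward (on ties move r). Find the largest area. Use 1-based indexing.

l=1 r=16: min(19,16)*15=240 best=240 *, r--
l=1 r=15: min(19,12)*14=168 best=240, r--
l=1 r=14: min(19,20)*13=247 best=247 *, l++
l=2 r=14: min(3,20)*12=36 best=247, l++
l=3 r=14: min(14,20)*11=154 best=247, l++
l=4 r=14: min(3,20)*10=30 best=247, l++
l=5 r=14: min(18,20)*9=162 best=247, l++
l=6 r=14: min(6,20)*8=48 best=247, l++
l=7 r=14: min(17,20)*7=119 best=247, l++
l=8 r=14: min(18,20)*6=108 best=247, l++
l=9 r=14: min(16,20)*5=80 best=247, l++
l=10 r=14: min(5,20)*4=20 best=247, l++
l=11 r=14: min(19,20)*3=57 best=247, l++
l=12 r=14: min(6,20)*2=12 best=247, l++
l=13 r=14: min(18,20)*1=18 best=247, l++

max area = 247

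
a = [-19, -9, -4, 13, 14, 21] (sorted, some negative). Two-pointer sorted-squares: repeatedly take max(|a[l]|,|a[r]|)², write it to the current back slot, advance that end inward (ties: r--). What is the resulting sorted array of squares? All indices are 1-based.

[16, 81, 169, 196, 361, 441]

[1,6] |-19|<=|21| out[6]=441 → r--
[1,5] |-19|>|14| out[5]=361 → l++
[2,5] |-9|<=|14| out[4]=196 → r--
[2,4] |-9|<=|13| out[3]=169 → r--
[2,3] |-9|>|-4| out[2]=81 → l++
[3,3] |-4|<=|-4| out[1]=16 → r--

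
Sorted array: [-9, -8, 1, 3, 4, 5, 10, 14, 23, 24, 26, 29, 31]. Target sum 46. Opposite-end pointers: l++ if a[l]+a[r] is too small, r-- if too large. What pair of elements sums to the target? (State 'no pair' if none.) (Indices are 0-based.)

no pair

l=0 r=12: -9+31=22 <46, l++
l=1 r=12: -8+31=23 <46, l++
l=2 r=12: 1+31=32 <46, l++
l=3 r=12: 3+31=34 <46, l++
l=4 r=12: 4+31=35 <46, l++
l=5 r=12: 5+31=36 <46, l++
l=6 r=12: 10+31=41 <46, l++
l=7 r=12: 14+31=45 <46, l++
l=8 r=12: 23+31=54 >46, r--
l=8 r=11: 23+29=52 >46, r--
l=8 r=10: 23+26=49 >46, r--
l=8 r=9: 23+24=47 >46, r--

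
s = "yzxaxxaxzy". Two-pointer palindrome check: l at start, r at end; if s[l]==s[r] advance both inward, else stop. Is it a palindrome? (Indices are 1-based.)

l=1 r=10: 'y'=='y', l++,r--
l=2 r=9: 'z'=='z', l++,r--
l=3 r=8: 'x'=='x', l++,r--
l=4 r=7: 'a'=='a', l++,r--
l=5 r=6: 'x'=='x', l++,r--

palindrome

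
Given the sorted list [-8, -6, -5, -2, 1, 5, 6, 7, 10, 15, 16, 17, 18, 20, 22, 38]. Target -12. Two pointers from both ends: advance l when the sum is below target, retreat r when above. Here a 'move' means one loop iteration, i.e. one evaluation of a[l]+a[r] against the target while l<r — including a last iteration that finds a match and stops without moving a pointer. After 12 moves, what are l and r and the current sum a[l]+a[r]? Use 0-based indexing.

[0,15] -8+38=30 >-12 → r--
[0,14] -8+22=14 >-12 → r--
[0,13] -8+20=12 >-12 → r--
[0,12] -8+18=10 >-12 → r--
[0,11] -8+17=9 >-12 → r--
[0,10] -8+16=8 >-12 → r--
[0,9] -8+15=7 >-12 → r--
[0,8] -8+10=2 >-12 → r--
[0,7] -8+7=-1 >-12 → r--
[0,6] -8+6=-2 >-12 → r--
[0,5] -8+5=-3 >-12 → r--
[0,4] -8+1=-7 >-12 → r--

l=0, r=3, sum=-10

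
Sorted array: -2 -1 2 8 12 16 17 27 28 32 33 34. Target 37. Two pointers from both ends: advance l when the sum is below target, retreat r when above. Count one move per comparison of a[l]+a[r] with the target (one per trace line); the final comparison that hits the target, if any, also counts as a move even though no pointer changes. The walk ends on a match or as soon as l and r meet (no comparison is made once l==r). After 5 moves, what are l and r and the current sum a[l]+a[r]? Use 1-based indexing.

l=1 r=12: -2+34=32 <37, l++
l=2 r=12: -1+34=33 <37, l++
l=3 r=12: 2+34=36 <37, l++
l=4 r=12: 8+34=42 >37, r--
l=4 r=11: 8+33=41 >37, r--

l=4, r=10, sum=40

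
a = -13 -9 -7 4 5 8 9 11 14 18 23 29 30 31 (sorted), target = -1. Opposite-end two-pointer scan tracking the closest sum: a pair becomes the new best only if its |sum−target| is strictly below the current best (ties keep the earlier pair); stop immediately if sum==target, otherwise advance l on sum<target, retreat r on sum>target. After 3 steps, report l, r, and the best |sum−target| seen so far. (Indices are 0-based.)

l=0, r=10, best |Δ|=17

l=0 r=13: -13+31=18 d=19 *, r--
l=0 r=12: -13+30=17 d=18 *, r--
l=0 r=11: -13+29=16 d=17 *, r--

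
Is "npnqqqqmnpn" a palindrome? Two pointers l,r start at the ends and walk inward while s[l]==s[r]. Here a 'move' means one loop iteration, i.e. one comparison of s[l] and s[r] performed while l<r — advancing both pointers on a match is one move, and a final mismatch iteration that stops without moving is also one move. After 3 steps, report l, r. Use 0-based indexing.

l=3, r=7

l=0 r=10: 'n'=='n', l++,r--
l=1 r=9: 'p'=='p', l++,r--
l=2 r=8: 'n'=='n', l++,r--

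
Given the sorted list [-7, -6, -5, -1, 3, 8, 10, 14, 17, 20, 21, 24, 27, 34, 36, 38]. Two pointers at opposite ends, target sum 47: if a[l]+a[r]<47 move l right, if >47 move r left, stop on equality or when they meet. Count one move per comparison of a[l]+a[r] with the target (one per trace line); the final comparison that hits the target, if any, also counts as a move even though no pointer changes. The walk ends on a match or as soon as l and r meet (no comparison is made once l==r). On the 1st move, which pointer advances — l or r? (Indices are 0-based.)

l

[0,15] -7+38=31 <47 → l++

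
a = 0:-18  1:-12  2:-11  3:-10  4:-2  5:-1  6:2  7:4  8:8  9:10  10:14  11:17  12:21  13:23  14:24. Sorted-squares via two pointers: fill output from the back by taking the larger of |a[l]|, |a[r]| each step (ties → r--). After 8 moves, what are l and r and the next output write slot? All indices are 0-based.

l=0 r=14: |-18|<=|24| out[14]=576, r--
l=0 r=13: |-18|<=|23| out[13]=529, r--
l=0 r=12: |-18|<=|21| out[12]=441, r--
l=0 r=11: |-18|>|17| out[11]=324, l++
l=1 r=11: |-12|<=|17| out[10]=289, r--
l=1 r=10: |-12|<=|14| out[9]=196, r--
l=1 r=9: |-12|>|10| out[8]=144, l++
l=2 r=9: |-11|>|10| out[7]=121, l++

l=3, r=9, next write slot=6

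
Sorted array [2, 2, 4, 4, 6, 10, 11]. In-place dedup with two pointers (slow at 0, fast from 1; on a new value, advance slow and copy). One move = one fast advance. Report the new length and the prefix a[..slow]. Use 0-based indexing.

length 5; prefix = [2, 4, 6, 10, 11]

slow=0 fast=1: a[fast]=2=a[slow] dup, fast++
slow=0 fast=2: a[fast]=4≠a[slow]=2 write a[1]=4, slow++,fast++
slow=1 fast=3: a[fast]=4=a[slow] dup, fast++
slow=1 fast=4: a[fast]=6≠a[slow]=4 write a[2]=6, slow++,fast++
slow=2 fast=5: a[fast]=10≠a[slow]=6 write a[3]=10, slow++,fast++
slow=3 fast=6: a[fast]=11≠a[slow]=10 write a[4]=11, slow++,fast++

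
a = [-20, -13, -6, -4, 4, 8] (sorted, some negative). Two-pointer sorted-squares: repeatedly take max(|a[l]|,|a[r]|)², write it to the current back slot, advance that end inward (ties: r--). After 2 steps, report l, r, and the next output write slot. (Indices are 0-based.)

[0,5] |-20|>|8| out[5]=400 → l++
[1,5] |-13|>|8| out[4]=169 → l++

l=2, r=5, next write slot=3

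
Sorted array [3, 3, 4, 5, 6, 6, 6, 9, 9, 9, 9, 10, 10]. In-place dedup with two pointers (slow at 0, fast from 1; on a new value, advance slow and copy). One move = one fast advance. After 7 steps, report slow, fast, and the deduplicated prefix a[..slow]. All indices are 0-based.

slow=4, fast=8, prefix=[3, 4, 5, 6, 9]

slow=0 fast=1: a[fast]=3=a[slow] dup, fast++
slow=0 fast=2: a[fast]=4≠a[slow]=3 write a[1]=4, slow++,fast++
slow=1 fast=3: a[fast]=5≠a[slow]=4 write a[2]=5, slow++,fast++
slow=2 fast=4: a[fast]=6≠a[slow]=5 write a[3]=6, slow++,fast++
slow=3 fast=5: a[fast]=6=a[slow] dup, fast++
slow=3 fast=6: a[fast]=6=a[slow] dup, fast++
slow=3 fast=7: a[fast]=9≠a[slow]=6 write a[4]=9, slow++,fast++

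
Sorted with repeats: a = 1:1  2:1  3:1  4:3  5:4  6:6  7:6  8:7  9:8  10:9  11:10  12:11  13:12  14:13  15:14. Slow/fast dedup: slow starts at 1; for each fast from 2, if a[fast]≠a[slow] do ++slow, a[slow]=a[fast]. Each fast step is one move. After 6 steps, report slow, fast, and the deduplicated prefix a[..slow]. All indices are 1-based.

slow=4, fast=8, prefix=[1, 3, 4, 6]

slow=1 fast=2: a[fast]=1=a[slow] dup, fast++
slow=1 fast=3: a[fast]=1=a[slow] dup, fast++
slow=1 fast=4: a[fast]=3≠a[slow]=1 write a[2]=3, slow++,fast++
slow=2 fast=5: a[fast]=4≠a[slow]=3 write a[3]=4, slow++,fast++
slow=3 fast=6: a[fast]=6≠a[slow]=4 write a[4]=6, slow++,fast++
slow=4 fast=7: a[fast]=6=a[slow] dup, fast++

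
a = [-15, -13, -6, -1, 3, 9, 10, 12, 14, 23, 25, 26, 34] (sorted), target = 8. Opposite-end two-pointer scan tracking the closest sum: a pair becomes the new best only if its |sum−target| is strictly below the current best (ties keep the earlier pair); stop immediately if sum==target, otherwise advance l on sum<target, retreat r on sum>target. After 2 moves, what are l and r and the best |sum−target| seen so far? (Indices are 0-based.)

l=0, r=10, best |Δ|=3

[0,12] -15+34=19 d=11 * → r--
[0,11] -15+26=11 d=3 * → r--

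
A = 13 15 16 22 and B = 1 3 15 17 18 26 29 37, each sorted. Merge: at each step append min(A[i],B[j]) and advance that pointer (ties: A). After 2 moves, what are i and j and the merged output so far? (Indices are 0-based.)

[i=0,j=0] A[i]=13>B[j]=1 take 1 → j++
[i=0,j=1] A[i]=13>B[j]=3 take 3 → j++

i=0, j=2, merged so far=[1, 3]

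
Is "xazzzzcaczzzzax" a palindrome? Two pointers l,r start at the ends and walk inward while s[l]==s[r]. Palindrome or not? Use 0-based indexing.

[0,14] 'x'=='x' → l++,r--
[1,13] 'a'=='a' → l++,r--
[2,12] 'z'=='z' → l++,r--
[3,11] 'z'=='z' → l++,r--
[4,10] 'z'=='z' → l++,r--
[5,9] 'z'=='z' → l++,r--
[6,8] 'c'=='c' → l++,r--

palindrome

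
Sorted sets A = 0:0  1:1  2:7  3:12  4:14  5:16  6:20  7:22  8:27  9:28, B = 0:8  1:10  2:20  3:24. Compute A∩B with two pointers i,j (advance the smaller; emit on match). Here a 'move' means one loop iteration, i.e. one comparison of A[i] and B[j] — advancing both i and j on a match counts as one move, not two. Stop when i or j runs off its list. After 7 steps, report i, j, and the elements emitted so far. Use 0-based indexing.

[i=0,j=0] 0<8 → i++
[i=1,j=0] 1<8 → i++
[i=2,j=0] 7<8 → i++
[i=3,j=0] 12>8 → j++
[i=3,j=1] 12>10 → j++
[i=3,j=2] 12<20 → i++
[i=4,j=2] 14<20 → i++

i=5, j=2, emitted=[]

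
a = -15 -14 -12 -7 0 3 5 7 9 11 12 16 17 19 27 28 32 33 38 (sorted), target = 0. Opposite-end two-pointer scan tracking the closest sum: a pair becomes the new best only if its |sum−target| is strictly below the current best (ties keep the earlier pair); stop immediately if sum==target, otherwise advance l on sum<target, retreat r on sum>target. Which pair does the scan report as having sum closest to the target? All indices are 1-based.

[1,19] -15+38=23 d=23 * → r--
[1,18] -15+33=18 d=18 * → r--
[1,17] -15+32=17 d=17 * → r--
[1,16] -15+28=13 d=13 * → r--
[1,15] -15+27=12 d=12 * → r--
[1,14] -15+19=4 d=4 * → r--
[1,13] -15+17=2 d=2 * → r--
[1,12] -15+16=1 d=1 * → r--
[1,11] -15+12=-3 d=3 → l++
[2,11] -14+12=-2 d=2 → l++
[3,11] -12+12=0 d=0 * → stop

pair (-12, 12) with sum 0 (|Δ|=0)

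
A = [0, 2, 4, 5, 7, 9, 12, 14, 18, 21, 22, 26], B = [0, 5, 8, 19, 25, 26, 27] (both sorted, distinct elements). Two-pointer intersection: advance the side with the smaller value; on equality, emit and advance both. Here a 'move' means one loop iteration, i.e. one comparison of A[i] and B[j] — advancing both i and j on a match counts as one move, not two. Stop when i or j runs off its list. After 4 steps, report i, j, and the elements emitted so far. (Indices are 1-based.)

i=5, j=3, emitted=[0, 5]

[i=1,j=1] 0==0 emit → i++,j++
[i=2,j=2] 2<5 → i++
[i=3,j=2] 4<5 → i++
[i=4,j=2] 5==5 emit → i++,j++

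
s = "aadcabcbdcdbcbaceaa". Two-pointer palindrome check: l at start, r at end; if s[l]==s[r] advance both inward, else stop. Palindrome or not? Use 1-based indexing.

not a palindrome (mismatch at 3,17)

[1,19] 'a'=='a' → l++,r--
[2,18] 'a'=='a' → l++,r--
[3,17] 'd'!='e' → stop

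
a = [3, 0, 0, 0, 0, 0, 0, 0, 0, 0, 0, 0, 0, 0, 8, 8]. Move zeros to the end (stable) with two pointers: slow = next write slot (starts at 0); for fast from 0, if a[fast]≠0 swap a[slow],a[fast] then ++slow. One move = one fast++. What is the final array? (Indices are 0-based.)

slow=0 fast=0: a[fast]=3≠0 swap→a[0]=3, slow++,fast++
slow=1 fast=1: a[fast]=0, fast++
slow=1 fast=2: a[fast]=0, fast++
slow=1 fast=3: a[fast]=0, fast++
slow=1 fast=4: a[fast]=0, fast++
slow=1 fast=5: a[fast]=0, fast++
slow=1 fast=6: a[fast]=0, fast++
slow=1 fast=7: a[fast]=0, fast++
slow=1 fast=8: a[fast]=0, fast++
slow=1 fast=9: a[fast]=0, fast++
slow=1 fast=10: a[fast]=0, fast++
slow=1 fast=11: a[fast]=0, fast++
slow=1 fast=12: a[fast]=0, fast++
slow=1 fast=13: a[fast]=0, fast++
slow=1 fast=14: a[fast]=8≠0 swap→a[1]=8, slow++,fast++
slow=2 fast=15: a[fast]=8≠0 swap→a[2]=8, slow++,fast++

[3, 8, 8, 0, 0, 0, 0, 0, 0, 0, 0, 0, 0, 0, 0, 0]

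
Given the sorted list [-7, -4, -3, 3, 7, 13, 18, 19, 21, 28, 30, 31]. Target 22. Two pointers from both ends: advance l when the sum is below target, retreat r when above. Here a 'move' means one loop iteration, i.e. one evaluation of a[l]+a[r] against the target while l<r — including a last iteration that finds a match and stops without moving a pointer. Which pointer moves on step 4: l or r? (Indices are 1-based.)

r

[1,12] -7+31=24 >22 → r--
[1,11] -7+30=23 >22 → r--
[1,10] -7+28=21 <22 → l++
[2,10] -4+28=24 >22 → r--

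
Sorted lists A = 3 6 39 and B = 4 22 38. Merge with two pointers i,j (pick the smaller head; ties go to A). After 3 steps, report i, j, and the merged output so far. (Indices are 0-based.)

[i=0,j=0] A[i]=3<=B[j]=4 take 3 → i++
[i=1,j=0] A[i]=6>B[j]=4 take 4 → j++
[i=1,j=1] A[i]=6<=B[j]=22 take 6 → i++

i=2, j=1, merged so far=[3, 4, 6]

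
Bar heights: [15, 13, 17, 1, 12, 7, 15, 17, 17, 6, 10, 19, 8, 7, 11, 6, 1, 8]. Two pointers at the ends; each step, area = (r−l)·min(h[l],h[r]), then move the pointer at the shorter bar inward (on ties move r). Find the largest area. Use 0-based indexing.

[0,17] min(15,8)*17=136 best=136 * → r--
[0,16] min(15,1)*16=16 best=136 → r--
[0,15] min(15,6)*15=90 best=136 → r--
[0,14] min(15,11)*14=154 best=154 * → r--
[0,13] min(15,7)*13=91 best=154 → r--
[0,12] min(15,8)*12=96 best=154 → r--
[0,11] min(15,19)*11=165 best=165 * → l++
[1,11] min(13,19)*10=130 best=165 → l++
[2,11] min(17,19)*9=153 best=165 → l++
[3,11] min(1,19)*8=8 best=165 → l++
[4,11] min(12,19)*7=84 best=165 → l++
[5,11] min(7,19)*6=42 best=165 → l++
[6,11] min(15,19)*5=75 best=165 → l++
[7,11] min(17,19)*4=68 best=165 → l++
[8,11] min(17,19)*3=51 best=165 → l++
[9,11] min(6,19)*2=12 best=165 → l++
[10,11] min(10,19)*1=10 best=165 → l++

max area = 165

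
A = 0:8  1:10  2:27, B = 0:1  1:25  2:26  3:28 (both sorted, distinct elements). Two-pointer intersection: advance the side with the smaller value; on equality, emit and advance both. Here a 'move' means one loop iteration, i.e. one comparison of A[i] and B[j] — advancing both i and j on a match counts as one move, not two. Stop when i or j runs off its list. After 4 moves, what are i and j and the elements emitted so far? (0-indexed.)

i=2, j=2, emitted=[]

[i=0,j=0] 8>1 → j++
[i=0,j=1] 8<25 → i++
[i=1,j=1] 10<25 → i++
[i=2,j=1] 27>25 → j++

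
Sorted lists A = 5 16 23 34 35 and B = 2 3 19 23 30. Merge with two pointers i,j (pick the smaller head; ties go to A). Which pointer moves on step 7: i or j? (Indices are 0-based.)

j

[i=0,j=0] A[i]=5>B[j]=2 take 2 → j++
[i=0,j=1] A[i]=5>B[j]=3 take 3 → j++
[i=0,j=2] A[i]=5<=B[j]=19 take 5 → i++
[i=1,j=2] A[i]=16<=B[j]=19 take 16 → i++
[i=2,j=2] A[i]=23>B[j]=19 take 19 → j++
[i=2,j=3] A[i]=23<=B[j]=23 take 23 → i++
[i=3,j=3] A[i]=34>B[j]=23 take 23 → j++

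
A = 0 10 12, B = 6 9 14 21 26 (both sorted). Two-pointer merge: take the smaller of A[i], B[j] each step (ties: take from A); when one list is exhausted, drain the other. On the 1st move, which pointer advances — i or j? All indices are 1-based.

i=1 j=1: A[i]=0<=B[j]=6 take 0, i++

i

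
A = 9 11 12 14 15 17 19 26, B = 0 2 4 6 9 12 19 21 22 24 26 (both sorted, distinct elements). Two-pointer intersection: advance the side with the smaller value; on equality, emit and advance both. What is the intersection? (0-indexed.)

[i=0,j=0] 9>0 → j++
[i=0,j=1] 9>2 → j++
[i=0,j=2] 9>4 → j++
[i=0,j=3] 9>6 → j++
[i=0,j=4] 9==9 emit → i++,j++
[i=1,j=5] 11<12 → i++
[i=2,j=5] 12==12 emit → i++,j++
[i=3,j=6] 14<19 → i++
[i=4,j=6] 15<19 → i++
[i=5,j=6] 17<19 → i++
[i=6,j=6] 19==19 emit → i++,j++
[i=7,j=7] 26>21 → j++
[i=7,j=8] 26>22 → j++
[i=7,j=9] 26>24 → j++
[i=7,j=10] 26==26 emit → i++,j++

intersection = [9, 12, 19, 26]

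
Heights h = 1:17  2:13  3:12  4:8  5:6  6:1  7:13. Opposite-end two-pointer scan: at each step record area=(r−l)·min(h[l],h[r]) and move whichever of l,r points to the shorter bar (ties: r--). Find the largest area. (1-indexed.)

l=1 r=7: min(17,13)*6=78 best=78 *, r--
l=1 r=6: min(17,1)*5=5 best=78, r--
l=1 r=5: min(17,6)*4=24 best=78, r--
l=1 r=4: min(17,8)*3=24 best=78, r--
l=1 r=3: min(17,12)*2=24 best=78, r--
l=1 r=2: min(17,13)*1=13 best=78, r--

max area = 78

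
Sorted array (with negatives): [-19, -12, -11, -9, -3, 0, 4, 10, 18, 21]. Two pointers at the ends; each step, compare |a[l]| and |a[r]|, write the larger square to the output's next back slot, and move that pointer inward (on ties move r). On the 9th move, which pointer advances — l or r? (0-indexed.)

[0,9] |-19|<=|21| out[9]=441 → r--
[0,8] |-19|>|18| out[8]=361 → l++
[1,8] |-12|<=|18| out[7]=324 → r--
[1,7] |-12|>|10| out[6]=144 → l++
[2,7] |-11|>|10| out[5]=121 → l++
[3,7] |-9|<=|10| out[4]=100 → r--
[3,6] |-9|>|4| out[3]=81 → l++
[4,6] |-3|<=|4| out[2]=16 → r--
[4,5] |-3|>|0| out[1]=9 → l++

l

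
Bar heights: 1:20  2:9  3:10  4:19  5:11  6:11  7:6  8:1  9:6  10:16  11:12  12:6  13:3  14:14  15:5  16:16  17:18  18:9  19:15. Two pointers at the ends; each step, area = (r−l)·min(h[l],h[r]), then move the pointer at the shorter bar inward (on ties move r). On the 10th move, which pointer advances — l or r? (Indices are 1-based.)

r

[1,19] min(20,15)*18=270 best=270 * → r--
[1,18] min(20,9)*17=153 best=270 → r--
[1,17] min(20,18)*16=288 best=288 * → r--
[1,16] min(20,16)*15=240 best=288 → r--
[1,15] min(20,5)*14=70 best=288 → r--
[1,14] min(20,14)*13=182 best=288 → r--
[1,13] min(20,3)*12=36 best=288 → r--
[1,12] min(20,6)*11=66 best=288 → r--
[1,11] min(20,12)*10=120 best=288 → r--
[1,10] min(20,16)*9=144 best=288 → r--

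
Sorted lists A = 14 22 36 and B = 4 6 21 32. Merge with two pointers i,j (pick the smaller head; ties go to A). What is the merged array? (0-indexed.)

[4, 6, 14, 21, 22, 32, 36]

[i=0,j=0] A[i]=14>B[j]=4 take 4 → j++
[i=0,j=1] A[i]=14>B[j]=6 take 6 → j++
[i=0,j=2] A[i]=14<=B[j]=21 take 14 → i++
[i=1,j=2] A[i]=22>B[j]=21 take 21 → j++
[i=1,j=3] A[i]=22<=B[j]=32 take 22 → i++
[i=2,j=3] A[i]=36>B[j]=32 take 32 → j++
[i=2,j=4] B done, take A[i]=36 → i++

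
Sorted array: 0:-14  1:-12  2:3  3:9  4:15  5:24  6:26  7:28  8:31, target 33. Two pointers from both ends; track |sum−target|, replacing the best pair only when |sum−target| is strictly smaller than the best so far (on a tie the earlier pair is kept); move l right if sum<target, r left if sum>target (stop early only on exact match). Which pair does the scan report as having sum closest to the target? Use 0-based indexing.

[0,8] -14+31=17 d=16 * → l++
[1,8] -12+31=19 d=14 * → l++
[2,8] 3+31=34 d=1 * → r--
[2,7] 3+28=31 d=2 → l++
[3,7] 9+28=37 d=4 → r--
[3,6] 9+26=35 d=2 → r--
[3,5] 9+24=33 d=0 * → stop

pair (9, 24) with sum 33 (|Δ|=0)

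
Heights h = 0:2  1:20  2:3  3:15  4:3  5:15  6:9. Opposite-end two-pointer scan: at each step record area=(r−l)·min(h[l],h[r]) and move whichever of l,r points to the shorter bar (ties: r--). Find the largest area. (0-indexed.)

[0,6] min(2,9)*6=12 best=12 * → l++
[1,6] min(20,9)*5=45 best=45 * → r--
[1,5] min(20,15)*4=60 best=60 * → r--
[1,4] min(20,3)*3=9 best=60 → r--
[1,3] min(20,15)*2=30 best=60 → r--
[1,2] min(20,3)*1=3 best=60 → r--

max area = 60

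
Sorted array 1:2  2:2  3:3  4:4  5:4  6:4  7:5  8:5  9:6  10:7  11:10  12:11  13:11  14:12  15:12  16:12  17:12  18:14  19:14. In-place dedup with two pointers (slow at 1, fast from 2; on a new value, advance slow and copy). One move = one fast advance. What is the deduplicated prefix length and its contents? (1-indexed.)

length 10; prefix = [2, 3, 4, 5, 6, 7, 10, 11, 12, 14]

slow=1 fast=2: a[fast]=2=a[slow] dup, fast++
slow=1 fast=3: a[fast]=3≠a[slow]=2 write a[2]=3, slow++,fast++
slow=2 fast=4: a[fast]=4≠a[slow]=3 write a[3]=4, slow++,fast++
slow=3 fast=5: a[fast]=4=a[slow] dup, fast++
slow=3 fast=6: a[fast]=4=a[slow] dup, fast++
slow=3 fast=7: a[fast]=5≠a[slow]=4 write a[4]=5, slow++,fast++
slow=4 fast=8: a[fast]=5=a[slow] dup, fast++
slow=4 fast=9: a[fast]=6≠a[slow]=5 write a[5]=6, slow++,fast++
slow=5 fast=10: a[fast]=7≠a[slow]=6 write a[6]=7, slow++,fast++
slow=6 fast=11: a[fast]=10≠a[slow]=7 write a[7]=10, slow++,fast++
slow=7 fast=12: a[fast]=11≠a[slow]=10 write a[8]=11, slow++,fast++
slow=8 fast=13: a[fast]=11=a[slow] dup, fast++
slow=8 fast=14: a[fast]=12≠a[slow]=11 write a[9]=12, slow++,fast++
slow=9 fast=15: a[fast]=12=a[slow] dup, fast++
slow=9 fast=16: a[fast]=12=a[slow] dup, fast++
slow=9 fast=17: a[fast]=12=a[slow] dup, fast++
slow=9 fast=18: a[fast]=14≠a[slow]=12 write a[10]=14, slow++,fast++
slow=10 fast=19: a[fast]=14=a[slow] dup, fast++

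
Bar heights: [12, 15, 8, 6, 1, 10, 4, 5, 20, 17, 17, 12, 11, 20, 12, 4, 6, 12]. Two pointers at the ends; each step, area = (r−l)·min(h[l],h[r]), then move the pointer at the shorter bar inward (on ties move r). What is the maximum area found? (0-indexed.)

l=0 r=17: min(12,12)*17=204 best=204 *, r--
l=0 r=16: min(12,6)*16=96 best=204, r--
l=0 r=15: min(12,4)*15=60 best=204, r--
l=0 r=14: min(12,12)*14=168 best=204, r--
l=0 r=13: min(12,20)*13=156 best=204, l++
l=1 r=13: min(15,20)*12=180 best=204, l++
l=2 r=13: min(8,20)*11=88 best=204, l++
l=3 r=13: min(6,20)*10=60 best=204, l++
l=4 r=13: min(1,20)*9=9 best=204, l++
l=5 r=13: min(10,20)*8=80 best=204, l++
l=6 r=13: min(4,20)*7=28 best=204, l++
l=7 r=13: min(5,20)*6=30 best=204, l++
l=8 r=13: min(20,20)*5=100 best=204, r--
l=8 r=12: min(20,11)*4=44 best=204, r--
l=8 r=11: min(20,12)*3=36 best=204, r--
l=8 r=10: min(20,17)*2=34 best=204, r--
l=8 r=9: min(20,17)*1=17 best=204, r--

max area = 204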